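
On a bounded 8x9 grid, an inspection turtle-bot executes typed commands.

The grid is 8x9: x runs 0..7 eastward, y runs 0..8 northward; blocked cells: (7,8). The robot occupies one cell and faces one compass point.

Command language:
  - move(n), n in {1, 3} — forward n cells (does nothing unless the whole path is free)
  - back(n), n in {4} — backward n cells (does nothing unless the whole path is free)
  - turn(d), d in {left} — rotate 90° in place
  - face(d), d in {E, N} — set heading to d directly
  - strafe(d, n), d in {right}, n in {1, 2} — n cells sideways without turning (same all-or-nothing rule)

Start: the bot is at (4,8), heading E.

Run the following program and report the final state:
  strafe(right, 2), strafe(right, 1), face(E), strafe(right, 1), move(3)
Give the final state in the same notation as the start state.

at (7,4), heading E

start: at (4,8), heading E
1. strafe(right, 2) → at (4,6), heading E
2. strafe(right, 1) → at (4,5), heading E
3. face(E) → at (4,5), heading E
4. strafe(right, 1) → at (4,4), heading E
5. move(3) → at (7,4), heading E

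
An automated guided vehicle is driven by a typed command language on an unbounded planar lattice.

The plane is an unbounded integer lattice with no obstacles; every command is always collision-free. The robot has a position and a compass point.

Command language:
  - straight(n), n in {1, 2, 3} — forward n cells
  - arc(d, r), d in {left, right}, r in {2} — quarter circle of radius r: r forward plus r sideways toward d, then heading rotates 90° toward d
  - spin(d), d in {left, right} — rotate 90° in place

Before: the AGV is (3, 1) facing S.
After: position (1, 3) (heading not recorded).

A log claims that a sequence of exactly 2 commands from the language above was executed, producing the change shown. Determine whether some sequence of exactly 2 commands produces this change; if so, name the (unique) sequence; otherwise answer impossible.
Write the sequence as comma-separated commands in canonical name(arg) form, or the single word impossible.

key: order matters: swapping spin(right) and arc(right, 2) lands elsewhere
from: (3, 1) facing S
[1] after spin(right): (3, 1) facing W
[2] after arc(right, 2): (1, 3) facing N
no rival 2-sequence matches.

spin(right), arc(right, 2)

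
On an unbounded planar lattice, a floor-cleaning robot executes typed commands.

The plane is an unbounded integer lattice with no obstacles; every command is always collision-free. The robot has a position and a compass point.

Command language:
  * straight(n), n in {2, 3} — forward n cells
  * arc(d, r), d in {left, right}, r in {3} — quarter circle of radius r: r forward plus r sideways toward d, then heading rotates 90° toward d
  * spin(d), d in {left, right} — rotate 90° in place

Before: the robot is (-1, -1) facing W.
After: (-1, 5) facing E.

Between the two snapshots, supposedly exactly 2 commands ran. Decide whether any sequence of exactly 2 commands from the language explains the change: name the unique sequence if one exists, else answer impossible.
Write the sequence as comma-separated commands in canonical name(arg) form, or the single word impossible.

arc(right, 3), arc(right, 3)

key: position moved to (-1,5) AND the heading swung to E — translation plus rotation needed
start: (-1, -1) facing W
step 1 (arc(right, 3)): (-4, 2) facing N
step 2 (arc(right, 3)): (-1, 5) facing E
no other 2-command option fits: unique.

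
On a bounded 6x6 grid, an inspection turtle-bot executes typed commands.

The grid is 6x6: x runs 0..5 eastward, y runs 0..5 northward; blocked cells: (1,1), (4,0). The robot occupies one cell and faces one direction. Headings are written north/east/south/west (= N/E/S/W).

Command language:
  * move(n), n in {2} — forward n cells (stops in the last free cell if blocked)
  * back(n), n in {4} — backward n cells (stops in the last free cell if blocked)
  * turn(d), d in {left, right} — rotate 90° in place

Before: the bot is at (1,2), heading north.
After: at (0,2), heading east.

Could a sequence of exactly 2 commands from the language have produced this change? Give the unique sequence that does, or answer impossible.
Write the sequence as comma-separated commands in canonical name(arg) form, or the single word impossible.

turn(right), back(4)

key: running back(4) before turn(right) would end elsewhere — order is forced
t0: at (1,2), heading north
[1] after turn(right): at (1,2), heading east
[2] after back(4): at (0,2), heading east
uniquely the one of 16 2-step routes that fits.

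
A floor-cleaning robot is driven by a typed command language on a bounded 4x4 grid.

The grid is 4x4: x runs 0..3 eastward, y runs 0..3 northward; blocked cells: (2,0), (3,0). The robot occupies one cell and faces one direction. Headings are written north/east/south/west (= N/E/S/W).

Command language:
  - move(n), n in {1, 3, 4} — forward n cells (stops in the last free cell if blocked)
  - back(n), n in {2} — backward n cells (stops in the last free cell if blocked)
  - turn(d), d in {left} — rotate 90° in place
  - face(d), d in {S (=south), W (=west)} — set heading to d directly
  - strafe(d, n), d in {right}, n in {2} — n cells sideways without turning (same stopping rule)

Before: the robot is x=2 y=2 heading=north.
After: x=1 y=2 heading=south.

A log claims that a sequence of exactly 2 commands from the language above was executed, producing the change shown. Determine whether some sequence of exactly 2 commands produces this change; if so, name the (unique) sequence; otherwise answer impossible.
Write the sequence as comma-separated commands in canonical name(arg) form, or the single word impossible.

all 64 sequences checked — none match.

impossible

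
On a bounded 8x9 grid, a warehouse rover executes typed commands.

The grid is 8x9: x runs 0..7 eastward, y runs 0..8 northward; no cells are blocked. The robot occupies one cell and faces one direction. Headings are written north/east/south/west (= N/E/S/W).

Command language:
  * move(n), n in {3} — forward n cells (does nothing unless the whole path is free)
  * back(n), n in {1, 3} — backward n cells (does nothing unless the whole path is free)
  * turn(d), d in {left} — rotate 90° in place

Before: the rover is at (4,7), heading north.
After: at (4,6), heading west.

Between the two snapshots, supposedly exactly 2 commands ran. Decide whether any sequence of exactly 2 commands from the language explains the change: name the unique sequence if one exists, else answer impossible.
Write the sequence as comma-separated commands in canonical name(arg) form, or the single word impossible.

back(1), turn(left)

key: order matters: swapping back(1) and turn(left) lands elsewhere
from: at (4,7), heading north
t=1 back(1) ⇒ at (4,6), heading north
t=2 turn(left) ⇒ at (4,6), heading west
no rival 2-sequence matches.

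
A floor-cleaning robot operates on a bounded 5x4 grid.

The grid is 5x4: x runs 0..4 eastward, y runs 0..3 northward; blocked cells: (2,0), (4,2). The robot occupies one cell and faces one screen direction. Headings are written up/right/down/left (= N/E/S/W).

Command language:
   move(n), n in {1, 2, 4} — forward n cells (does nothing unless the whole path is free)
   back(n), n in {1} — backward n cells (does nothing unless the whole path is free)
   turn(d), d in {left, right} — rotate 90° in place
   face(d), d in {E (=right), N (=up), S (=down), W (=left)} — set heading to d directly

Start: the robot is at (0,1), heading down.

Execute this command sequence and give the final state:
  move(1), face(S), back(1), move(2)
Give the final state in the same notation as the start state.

at (0,1), heading down

from: at (0,1), heading down
step 1 (move(1)): at (0,0), heading down
step 2 (face(S)): at (0,0), heading down
step 3 (back(1)): at (0,1), heading down
step 4 (move(2)): at (0,1), heading down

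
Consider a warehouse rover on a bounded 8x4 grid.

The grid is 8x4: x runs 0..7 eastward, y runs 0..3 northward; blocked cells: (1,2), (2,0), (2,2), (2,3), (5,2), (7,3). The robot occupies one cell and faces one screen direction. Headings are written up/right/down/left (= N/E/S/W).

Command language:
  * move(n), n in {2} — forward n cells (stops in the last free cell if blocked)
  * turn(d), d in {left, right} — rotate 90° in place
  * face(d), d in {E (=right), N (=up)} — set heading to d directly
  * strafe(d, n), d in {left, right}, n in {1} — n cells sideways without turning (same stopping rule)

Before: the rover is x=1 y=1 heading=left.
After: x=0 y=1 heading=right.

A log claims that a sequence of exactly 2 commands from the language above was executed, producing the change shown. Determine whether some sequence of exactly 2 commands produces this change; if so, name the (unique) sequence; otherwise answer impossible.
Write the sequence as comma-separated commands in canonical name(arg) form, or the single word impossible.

key: order matters: swapping move(2) and face(E) lands elsewhere
t0: x=1 y=1 heading=left
[1] after move(2): x=0 y=1 heading=left
[2] after face(E): x=0 y=1 heading=right
no other 2-command option fits: unique.

move(2), face(E)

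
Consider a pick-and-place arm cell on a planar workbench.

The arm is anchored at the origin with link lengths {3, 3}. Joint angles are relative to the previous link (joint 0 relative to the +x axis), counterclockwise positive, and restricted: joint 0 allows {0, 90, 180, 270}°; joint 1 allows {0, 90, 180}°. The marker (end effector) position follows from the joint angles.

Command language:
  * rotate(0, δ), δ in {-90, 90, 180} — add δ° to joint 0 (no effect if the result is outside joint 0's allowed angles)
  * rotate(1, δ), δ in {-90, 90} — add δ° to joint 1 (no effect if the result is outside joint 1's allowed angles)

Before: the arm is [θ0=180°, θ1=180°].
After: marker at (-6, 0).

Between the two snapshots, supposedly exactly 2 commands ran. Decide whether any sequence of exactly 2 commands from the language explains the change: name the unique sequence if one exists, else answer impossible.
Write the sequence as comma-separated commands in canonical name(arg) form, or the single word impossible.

begin: [θ0=180°, θ1=180°]
[1] after rotate(1, -90): [θ0=180°, θ1=90°]
[2] after rotate(1, -90): [θ0=180°, θ1=0°]
no other 2-command option fits: unique.

rotate(1, -90), rotate(1, -90)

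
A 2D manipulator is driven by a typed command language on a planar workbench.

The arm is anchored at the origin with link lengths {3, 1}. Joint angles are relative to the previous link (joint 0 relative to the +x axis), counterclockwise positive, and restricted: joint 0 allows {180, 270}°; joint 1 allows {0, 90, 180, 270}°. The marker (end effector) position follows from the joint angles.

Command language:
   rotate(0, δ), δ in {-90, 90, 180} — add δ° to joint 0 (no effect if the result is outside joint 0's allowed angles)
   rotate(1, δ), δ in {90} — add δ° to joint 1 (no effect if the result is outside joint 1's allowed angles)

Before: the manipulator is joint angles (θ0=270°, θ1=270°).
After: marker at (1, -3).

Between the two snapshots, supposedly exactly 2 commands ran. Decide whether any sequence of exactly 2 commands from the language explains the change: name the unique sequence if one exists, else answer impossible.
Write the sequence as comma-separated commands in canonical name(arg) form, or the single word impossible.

rotate(1, 90), rotate(1, 90)

initial: joint angles (θ0=270°, θ1=270°)
t=1 rotate(1, 90) ⇒ joint angles (θ0=270°, θ1=0°)
t=2 rotate(1, 90) ⇒ joint angles (θ0=270°, θ1=90°)
all 16 alternatives checked — unique.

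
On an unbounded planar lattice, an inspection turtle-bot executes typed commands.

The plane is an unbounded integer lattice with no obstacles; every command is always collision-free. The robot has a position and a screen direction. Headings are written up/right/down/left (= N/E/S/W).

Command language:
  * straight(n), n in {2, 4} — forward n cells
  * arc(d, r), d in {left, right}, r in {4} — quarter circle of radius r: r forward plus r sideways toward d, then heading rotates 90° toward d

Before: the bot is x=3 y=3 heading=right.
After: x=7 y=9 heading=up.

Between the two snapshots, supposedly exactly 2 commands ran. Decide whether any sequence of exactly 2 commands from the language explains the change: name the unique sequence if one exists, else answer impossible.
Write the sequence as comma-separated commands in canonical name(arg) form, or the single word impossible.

arc(left, 4), straight(2)

key: cell and facing (now N) both changed — the 2 commands mix motion and turning
start: x=3 y=3 heading=right
1. arc(left, 4) → x=7 y=7 heading=up
2. straight(2) → x=7 y=9 heading=up
no other 2-command option fits: unique.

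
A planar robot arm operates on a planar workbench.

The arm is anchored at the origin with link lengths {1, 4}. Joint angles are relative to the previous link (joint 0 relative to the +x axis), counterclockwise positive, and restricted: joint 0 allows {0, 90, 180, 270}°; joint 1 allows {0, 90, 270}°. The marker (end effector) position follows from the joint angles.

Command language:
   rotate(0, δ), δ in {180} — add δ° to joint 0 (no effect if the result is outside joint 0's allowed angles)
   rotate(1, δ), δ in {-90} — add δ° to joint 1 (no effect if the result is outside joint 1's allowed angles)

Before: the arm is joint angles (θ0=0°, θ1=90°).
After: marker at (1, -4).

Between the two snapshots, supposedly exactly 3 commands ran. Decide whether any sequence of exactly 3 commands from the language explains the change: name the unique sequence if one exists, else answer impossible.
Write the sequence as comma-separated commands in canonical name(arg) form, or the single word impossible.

start: joint angles (θ0=0°, θ1=90°)
t=1 rotate(1, -90) ⇒ joint angles (θ0=0°, θ1=0°)
t=2 rotate(1, -90) ⇒ joint angles (θ0=0°, θ1=270°)
t=3 rotate(1, -90) ⇒ joint angles (θ0=0°, θ1=270°)
uniquely the one of 8 3-step routes that fits.

rotate(1, -90), rotate(1, -90), rotate(1, -90)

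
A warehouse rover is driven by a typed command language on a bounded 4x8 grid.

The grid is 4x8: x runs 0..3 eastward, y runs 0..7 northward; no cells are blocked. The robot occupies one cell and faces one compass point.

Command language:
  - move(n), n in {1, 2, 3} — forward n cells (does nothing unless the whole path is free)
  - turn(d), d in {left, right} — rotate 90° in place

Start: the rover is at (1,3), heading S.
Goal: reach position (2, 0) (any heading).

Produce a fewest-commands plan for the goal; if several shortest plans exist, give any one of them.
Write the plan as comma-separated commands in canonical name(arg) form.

move(3), turn(left), move(1)

start: at (1,3), heading S
step 1 (move(3)): at (1,0), heading S
step 2 (turn(left)): at (1,0), heading E
step 3 (move(1)): at (2,0), heading E
nothing shorter than 3 reaches the goal.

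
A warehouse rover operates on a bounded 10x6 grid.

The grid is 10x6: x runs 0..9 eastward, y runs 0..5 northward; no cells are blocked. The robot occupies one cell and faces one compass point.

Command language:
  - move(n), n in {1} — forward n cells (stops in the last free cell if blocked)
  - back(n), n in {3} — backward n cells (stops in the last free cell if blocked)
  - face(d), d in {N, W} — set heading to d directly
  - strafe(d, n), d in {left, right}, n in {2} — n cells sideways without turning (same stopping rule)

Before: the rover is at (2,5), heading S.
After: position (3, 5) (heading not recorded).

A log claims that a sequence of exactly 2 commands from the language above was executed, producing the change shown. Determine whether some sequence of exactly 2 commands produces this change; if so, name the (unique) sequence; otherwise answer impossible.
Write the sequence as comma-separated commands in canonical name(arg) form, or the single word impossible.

all 36 sequences checked — none match.

impossible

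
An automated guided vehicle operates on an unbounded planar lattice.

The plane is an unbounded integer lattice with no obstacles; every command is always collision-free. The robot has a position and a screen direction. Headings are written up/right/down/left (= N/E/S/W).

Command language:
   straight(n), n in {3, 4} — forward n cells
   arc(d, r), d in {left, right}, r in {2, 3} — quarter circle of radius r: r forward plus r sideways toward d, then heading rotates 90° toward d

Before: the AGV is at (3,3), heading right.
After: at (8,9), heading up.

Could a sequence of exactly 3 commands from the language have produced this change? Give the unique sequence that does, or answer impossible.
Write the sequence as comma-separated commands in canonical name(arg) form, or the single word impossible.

straight(3), arc(left, 2), straight(4)

key: running straight(4) before straight(3) would end elsewhere — order is forced
begin: at (3,3), heading right
t=1 straight(3) ⇒ at (6,3), heading right
t=2 arc(left, 2) ⇒ at (8,5), heading up
t=3 straight(4) ⇒ at (8,9), heading up
no other 3-command option fits: unique.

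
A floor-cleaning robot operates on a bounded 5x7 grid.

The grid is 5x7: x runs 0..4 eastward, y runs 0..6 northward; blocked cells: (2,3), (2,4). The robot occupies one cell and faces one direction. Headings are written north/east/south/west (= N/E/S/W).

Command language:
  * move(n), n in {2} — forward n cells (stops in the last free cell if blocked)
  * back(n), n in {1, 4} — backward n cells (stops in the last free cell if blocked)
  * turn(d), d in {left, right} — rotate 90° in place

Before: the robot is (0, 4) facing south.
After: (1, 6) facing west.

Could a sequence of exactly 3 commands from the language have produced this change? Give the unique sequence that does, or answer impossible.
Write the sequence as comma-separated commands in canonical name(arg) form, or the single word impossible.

key: order matters: swapping back(4) and back(1) lands elsewhere
initial: (0, 4) facing south
[1] after back(4): (0, 6) facing south
[2] after turn(right): (0, 6) facing west
[3] after back(1): (1, 6) facing west
all 125 alternatives checked — unique.

back(4), turn(right), back(1)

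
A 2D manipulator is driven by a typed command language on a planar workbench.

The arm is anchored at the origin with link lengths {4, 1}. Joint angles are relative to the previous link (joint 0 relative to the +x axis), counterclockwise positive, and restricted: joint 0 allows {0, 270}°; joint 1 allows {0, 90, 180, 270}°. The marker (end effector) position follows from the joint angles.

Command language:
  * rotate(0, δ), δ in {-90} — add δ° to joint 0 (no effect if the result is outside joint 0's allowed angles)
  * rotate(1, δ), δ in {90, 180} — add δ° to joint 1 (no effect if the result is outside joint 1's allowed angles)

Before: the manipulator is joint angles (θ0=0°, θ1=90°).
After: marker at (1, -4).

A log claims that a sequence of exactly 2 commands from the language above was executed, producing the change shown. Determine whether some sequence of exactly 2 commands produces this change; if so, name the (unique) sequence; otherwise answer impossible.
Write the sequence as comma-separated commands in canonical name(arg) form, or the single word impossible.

rotate(0, -90), rotate(0, -90)

from: joint angles (θ0=0°, θ1=90°)
1. rotate(0, -90) → joint angles (θ0=270°, θ1=90°)
2. rotate(0, -90) → joint angles (θ0=270°, θ1=90°)
uniquely the one of 9 2-step routes that fits.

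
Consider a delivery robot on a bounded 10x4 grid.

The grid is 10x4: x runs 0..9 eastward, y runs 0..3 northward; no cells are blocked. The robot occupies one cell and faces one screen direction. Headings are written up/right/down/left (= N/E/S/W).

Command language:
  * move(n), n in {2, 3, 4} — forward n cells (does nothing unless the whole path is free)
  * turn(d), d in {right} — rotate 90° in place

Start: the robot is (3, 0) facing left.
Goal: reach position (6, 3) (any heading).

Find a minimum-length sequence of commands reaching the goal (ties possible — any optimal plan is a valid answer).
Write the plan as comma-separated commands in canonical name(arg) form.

turn(right), move(3), turn(right), move(3)

begin: (3, 0) facing left
t=1 turn(right) ⇒ (3, 0) facing up
t=2 move(3) ⇒ (3, 3) facing up
t=3 turn(right) ⇒ (3, 3) facing right
t=4 move(3) ⇒ (6, 3) facing right
nothing shorter than 4 reaches the goal.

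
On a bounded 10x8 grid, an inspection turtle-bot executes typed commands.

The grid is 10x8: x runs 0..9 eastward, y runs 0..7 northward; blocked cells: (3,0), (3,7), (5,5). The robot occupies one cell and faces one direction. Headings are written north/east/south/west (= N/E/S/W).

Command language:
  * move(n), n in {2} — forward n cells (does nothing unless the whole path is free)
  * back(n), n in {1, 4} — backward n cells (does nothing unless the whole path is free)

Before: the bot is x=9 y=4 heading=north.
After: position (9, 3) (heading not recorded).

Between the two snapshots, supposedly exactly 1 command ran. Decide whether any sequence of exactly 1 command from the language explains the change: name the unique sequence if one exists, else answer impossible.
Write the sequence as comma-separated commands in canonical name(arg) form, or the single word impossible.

t0: x=9 y=4 heading=north
step 1 (back(1)): x=9 y=3 heading=north
no rival 1-sequence matches.

back(1)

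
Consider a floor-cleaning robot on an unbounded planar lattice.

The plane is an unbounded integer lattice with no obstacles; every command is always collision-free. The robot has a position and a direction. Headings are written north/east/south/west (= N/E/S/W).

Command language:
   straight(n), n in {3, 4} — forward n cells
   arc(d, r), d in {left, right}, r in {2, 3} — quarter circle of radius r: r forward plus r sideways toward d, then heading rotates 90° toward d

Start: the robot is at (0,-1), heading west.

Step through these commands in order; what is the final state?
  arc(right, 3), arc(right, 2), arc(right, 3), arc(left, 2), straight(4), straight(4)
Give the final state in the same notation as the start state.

at (12,-1), heading east

t0: at (0,-1), heading west
t=1 arc(right, 3) ⇒ at (-3,2), heading north
t=2 arc(right, 2) ⇒ at (-1,4), heading east
t=3 arc(right, 3) ⇒ at (2,1), heading south
t=4 arc(left, 2) ⇒ at (4,-1), heading east
t=5 straight(4) ⇒ at (8,-1), heading east
t=6 straight(4) ⇒ at (12,-1), heading east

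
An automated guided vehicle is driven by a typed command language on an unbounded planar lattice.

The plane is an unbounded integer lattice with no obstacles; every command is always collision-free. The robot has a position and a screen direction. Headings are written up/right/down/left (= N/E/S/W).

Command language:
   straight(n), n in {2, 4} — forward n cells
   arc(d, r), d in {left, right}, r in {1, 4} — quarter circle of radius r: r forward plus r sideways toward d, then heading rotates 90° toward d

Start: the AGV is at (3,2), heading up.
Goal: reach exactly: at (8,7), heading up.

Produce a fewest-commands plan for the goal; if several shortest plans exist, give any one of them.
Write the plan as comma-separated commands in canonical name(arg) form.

initial: at (3,2), heading up
[1] after arc(right, 1): at (4,3), heading right
[2] after arc(left, 4): at (8,7), heading up
minimal: 2 command(s), checked below 2.

arc(right, 1), arc(left, 4)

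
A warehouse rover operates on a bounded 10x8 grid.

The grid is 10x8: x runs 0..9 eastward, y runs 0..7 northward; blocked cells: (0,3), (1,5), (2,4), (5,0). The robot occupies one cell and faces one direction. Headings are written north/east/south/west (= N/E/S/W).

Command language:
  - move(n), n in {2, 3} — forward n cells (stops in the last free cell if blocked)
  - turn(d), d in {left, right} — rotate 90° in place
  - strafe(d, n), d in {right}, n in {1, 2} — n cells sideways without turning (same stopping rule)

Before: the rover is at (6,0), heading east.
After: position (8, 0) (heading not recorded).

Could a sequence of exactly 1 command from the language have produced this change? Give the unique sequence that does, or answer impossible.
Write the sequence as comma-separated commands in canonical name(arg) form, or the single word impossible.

move(2)

initial: at (6,0), heading east
t=1 move(2) ⇒ at (8,0), heading east
no other 1-command option fits: unique.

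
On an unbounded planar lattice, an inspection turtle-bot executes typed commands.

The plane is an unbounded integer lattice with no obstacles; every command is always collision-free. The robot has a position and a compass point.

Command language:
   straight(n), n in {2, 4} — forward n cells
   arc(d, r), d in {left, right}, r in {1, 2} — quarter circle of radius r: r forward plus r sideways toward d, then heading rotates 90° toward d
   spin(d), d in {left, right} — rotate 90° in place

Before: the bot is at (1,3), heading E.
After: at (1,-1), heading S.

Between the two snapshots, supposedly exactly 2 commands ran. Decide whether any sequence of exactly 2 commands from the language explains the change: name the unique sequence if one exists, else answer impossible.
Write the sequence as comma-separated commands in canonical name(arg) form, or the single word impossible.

spin(right), straight(4)

key: running straight(4) before spin(right) would end elsewhere — order is forced
begin: at (1,3), heading E
[1] after spin(right): at (1,3), heading S
[2] after straight(4): at (1,-1), heading S
no rival 2-sequence matches.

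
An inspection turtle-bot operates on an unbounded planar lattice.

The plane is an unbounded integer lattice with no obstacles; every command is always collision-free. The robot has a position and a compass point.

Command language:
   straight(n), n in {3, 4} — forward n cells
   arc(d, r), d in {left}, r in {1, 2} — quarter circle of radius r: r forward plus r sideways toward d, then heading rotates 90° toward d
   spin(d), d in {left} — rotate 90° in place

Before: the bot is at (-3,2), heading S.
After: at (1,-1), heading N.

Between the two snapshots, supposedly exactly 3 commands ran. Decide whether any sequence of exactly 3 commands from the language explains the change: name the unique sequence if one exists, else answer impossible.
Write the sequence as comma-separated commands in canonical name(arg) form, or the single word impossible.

straight(3), arc(left, 2), arc(left, 2)

key: running arc(left, 2) before straight(3) would end elsewhere — order is forced
begin: at (-3,2), heading S
t=1 straight(3) ⇒ at (-3,-1), heading S
t=2 arc(left, 2) ⇒ at (-1,-3), heading E
t=3 arc(left, 2) ⇒ at (1,-1), heading N
all 125 alternatives checked — unique.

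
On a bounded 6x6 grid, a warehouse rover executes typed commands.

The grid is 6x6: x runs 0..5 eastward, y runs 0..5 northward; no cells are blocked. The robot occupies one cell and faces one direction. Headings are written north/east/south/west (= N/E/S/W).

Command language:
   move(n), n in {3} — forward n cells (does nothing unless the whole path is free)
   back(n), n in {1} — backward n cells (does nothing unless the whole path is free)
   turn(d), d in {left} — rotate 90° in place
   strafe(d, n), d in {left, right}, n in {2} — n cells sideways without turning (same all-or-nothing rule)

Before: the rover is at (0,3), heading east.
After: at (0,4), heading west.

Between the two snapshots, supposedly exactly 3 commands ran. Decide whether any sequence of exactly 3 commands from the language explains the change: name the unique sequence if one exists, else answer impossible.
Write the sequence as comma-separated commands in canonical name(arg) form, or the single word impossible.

impossible

all 125 sequences checked — none match.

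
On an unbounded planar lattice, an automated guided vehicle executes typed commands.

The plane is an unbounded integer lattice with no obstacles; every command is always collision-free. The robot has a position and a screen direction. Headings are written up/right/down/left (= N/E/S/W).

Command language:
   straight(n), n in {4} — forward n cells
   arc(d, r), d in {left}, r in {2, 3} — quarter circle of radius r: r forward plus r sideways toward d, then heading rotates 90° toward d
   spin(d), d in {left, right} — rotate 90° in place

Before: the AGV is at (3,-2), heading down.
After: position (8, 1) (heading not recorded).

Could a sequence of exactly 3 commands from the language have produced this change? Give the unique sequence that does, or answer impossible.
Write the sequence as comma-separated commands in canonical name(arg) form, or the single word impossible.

arc(left, 3), arc(left, 2), straight(4)

key: running straight(4) before arc(left, 3) would end elsewhere — order is forced
from: at (3,-2), heading down
[1] after arc(left, 3): at (6,-5), heading right
[2] after arc(left, 2): at (8,-3), heading up
[3] after straight(4): at (8,1), heading up
all 125 alternatives checked — unique.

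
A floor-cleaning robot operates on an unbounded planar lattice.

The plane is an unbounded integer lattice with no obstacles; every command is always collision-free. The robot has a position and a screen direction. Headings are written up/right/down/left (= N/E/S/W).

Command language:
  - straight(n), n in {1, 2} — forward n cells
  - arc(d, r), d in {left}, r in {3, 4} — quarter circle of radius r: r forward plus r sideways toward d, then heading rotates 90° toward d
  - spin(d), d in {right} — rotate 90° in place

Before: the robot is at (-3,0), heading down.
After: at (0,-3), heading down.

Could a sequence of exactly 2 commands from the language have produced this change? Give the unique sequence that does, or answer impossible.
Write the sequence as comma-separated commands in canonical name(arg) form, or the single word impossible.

key: still facing S at the end — net rotation zero over 2 steps
t0: at (-3,0), heading down
t=1 arc(left, 3) ⇒ at (0,-3), heading right
t=2 spin(right) ⇒ at (0,-3), heading down
no rival 2-sequence matches.

arc(left, 3), spin(right)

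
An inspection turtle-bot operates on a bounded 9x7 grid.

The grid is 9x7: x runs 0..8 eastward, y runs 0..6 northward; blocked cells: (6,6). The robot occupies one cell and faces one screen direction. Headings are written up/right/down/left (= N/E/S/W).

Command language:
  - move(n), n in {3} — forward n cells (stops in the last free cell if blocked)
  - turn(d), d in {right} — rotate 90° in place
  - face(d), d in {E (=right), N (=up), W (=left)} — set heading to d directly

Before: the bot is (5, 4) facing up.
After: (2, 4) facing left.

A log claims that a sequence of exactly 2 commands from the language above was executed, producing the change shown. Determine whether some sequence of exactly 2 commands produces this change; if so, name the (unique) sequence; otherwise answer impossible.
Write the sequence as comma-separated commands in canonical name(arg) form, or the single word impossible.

face(W), move(3)

key: position moved to (2,4) AND the heading swung to W — translation plus rotation needed
from: (5, 4) facing up
step 1 (face(W)): (5, 4) facing left
step 2 (move(3)): (2, 4) facing left
all 25 alternatives checked — unique.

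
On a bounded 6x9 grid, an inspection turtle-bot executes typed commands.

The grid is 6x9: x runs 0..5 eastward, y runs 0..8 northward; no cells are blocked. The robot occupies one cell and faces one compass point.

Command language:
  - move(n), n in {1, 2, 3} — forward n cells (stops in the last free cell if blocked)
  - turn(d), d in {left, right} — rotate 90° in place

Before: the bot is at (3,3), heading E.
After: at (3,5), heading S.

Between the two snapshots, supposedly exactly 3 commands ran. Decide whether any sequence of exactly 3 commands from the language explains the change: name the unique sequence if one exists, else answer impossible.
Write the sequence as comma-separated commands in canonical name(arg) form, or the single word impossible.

impossible

every 3-command combo misses the target.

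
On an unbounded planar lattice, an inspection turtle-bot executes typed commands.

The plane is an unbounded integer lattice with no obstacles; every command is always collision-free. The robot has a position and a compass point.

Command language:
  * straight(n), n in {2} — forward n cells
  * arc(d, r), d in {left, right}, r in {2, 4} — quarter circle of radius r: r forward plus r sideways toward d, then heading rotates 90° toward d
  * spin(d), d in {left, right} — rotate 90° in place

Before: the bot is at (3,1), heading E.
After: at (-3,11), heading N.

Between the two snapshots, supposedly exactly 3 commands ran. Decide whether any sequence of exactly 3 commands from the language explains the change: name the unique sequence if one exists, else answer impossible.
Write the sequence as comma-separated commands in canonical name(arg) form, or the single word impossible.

arc(left, 2), arc(left, 4), arc(right, 4)

key: order matters: swapping arc(left, 2) and arc(right, 4) lands elsewhere
start: at (3,1), heading E
step 1 (arc(left, 2)): at (5,3), heading N
step 2 (arc(left, 4)): at (1,7), heading W
step 3 (arc(right, 4)): at (-3,11), heading N
no other 3-command option fits: unique.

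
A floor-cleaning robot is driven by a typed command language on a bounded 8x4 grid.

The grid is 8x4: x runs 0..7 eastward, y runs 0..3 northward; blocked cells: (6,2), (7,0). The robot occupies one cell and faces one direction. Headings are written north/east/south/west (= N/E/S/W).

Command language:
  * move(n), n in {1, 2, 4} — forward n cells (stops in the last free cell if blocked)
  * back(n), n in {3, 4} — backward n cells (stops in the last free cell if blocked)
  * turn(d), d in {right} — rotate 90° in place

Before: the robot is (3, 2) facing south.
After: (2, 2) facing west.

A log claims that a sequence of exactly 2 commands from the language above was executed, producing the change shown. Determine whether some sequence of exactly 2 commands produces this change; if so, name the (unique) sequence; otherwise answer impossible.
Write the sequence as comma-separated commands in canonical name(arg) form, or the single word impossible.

key: running move(1) before turn(right) would end elsewhere — order is forced
start: (3, 2) facing south
step 1 (turn(right)): (3, 2) facing west
step 2 (move(1)): (2, 2) facing west
all 36 alternatives checked — unique.

turn(right), move(1)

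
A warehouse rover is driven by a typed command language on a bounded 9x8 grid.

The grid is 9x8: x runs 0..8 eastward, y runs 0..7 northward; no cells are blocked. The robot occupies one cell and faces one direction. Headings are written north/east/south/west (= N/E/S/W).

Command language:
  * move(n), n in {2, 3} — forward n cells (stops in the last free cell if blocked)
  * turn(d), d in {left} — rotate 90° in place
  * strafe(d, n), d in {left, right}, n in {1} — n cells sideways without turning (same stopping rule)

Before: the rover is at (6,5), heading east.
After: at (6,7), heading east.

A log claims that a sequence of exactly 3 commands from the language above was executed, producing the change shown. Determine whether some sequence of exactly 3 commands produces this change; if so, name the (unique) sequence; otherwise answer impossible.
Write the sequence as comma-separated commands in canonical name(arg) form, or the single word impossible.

key: still facing E at the end — nothing in the sequence rotates
start: at (6,5), heading east
1. strafe(left, 1) → at (6,6), heading east
2. strafe(left, 1) → at (6,7), heading east
3. strafe(left, 1) → at (6,7), heading east
all 125 alternatives checked — unique.

strafe(left, 1), strafe(left, 1), strafe(left, 1)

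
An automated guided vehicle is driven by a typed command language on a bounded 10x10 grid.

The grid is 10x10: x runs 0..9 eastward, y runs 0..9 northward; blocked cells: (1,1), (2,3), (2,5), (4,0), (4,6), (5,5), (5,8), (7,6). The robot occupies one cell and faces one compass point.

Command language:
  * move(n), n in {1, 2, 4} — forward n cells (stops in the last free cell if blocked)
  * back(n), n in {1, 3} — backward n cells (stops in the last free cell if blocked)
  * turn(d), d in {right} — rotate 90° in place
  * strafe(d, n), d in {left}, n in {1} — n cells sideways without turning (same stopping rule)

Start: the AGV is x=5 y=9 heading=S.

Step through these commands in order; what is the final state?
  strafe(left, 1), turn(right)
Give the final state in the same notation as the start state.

from: x=5 y=9 heading=S
[1] after strafe(left, 1): x=6 y=9 heading=S
[2] after turn(right): x=6 y=9 heading=W

x=6 y=9 heading=W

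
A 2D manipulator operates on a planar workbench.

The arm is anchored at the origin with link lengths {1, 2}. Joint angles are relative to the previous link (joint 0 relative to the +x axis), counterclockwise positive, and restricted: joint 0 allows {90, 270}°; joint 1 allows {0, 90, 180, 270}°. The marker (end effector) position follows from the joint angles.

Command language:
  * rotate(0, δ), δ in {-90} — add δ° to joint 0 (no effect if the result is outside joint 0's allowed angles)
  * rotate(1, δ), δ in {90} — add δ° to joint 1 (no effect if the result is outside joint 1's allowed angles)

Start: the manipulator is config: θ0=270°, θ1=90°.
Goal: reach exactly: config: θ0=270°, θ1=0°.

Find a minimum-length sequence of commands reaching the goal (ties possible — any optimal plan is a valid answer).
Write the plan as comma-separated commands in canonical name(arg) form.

from: config: θ0=270°, θ1=90°
t=1 rotate(1, 90) ⇒ config: θ0=270°, θ1=180°
t=2 rotate(1, 90) ⇒ config: θ0=270°, θ1=270°
t=3 rotate(1, 90) ⇒ config: θ0=270°, θ1=0°
minimal: 3 command(s), checked below 3.

rotate(1, 90), rotate(1, 90), rotate(1, 90)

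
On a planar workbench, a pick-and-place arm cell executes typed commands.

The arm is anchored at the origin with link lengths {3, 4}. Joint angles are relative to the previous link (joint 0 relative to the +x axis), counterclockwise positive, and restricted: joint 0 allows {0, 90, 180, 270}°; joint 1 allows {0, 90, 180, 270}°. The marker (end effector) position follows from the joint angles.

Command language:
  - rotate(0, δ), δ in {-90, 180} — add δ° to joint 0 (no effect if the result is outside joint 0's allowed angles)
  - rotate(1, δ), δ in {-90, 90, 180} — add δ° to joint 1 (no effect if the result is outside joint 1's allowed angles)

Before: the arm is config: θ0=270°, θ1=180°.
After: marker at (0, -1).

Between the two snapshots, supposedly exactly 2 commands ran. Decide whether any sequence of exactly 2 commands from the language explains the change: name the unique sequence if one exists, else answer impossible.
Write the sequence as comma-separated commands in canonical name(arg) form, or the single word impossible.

start: config: θ0=270°, θ1=180°
t=1 rotate(0, -90) ⇒ config: θ0=180°, θ1=180°
t=2 rotate(0, -90) ⇒ config: θ0=90°, θ1=180°
uniquely the one of 25 2-step routes that fits.

rotate(0, -90), rotate(0, -90)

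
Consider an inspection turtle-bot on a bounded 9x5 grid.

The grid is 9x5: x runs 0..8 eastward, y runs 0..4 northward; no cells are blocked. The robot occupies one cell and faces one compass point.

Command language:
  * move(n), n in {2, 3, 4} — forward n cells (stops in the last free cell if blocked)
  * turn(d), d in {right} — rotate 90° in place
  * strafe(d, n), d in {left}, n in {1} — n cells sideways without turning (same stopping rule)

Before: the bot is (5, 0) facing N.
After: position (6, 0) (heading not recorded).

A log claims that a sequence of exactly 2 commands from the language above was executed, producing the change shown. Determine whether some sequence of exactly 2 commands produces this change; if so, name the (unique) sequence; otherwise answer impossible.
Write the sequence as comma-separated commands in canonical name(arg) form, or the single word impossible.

all 25 sequences checked — none match.

impossible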